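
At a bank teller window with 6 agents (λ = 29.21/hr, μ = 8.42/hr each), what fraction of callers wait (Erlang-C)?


a = λ/μ = 3.4691; ρ = a/6 = 0.5782
P₀ = 0.029935 (from M/M/c formula)
C(c,a) = [a^c/(c!(1−ρ))]·P₀ = [1743.07788/(720·0.4218)]·0.029935
= 5.73937·0.029935 = 0.171805

Final: 0.171805


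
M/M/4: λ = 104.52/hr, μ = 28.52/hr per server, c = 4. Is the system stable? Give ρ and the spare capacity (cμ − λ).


Total capacity cμ = 4·28.52 = 114.08/hr
ρ = λ/(cμ) = 104.52/114.08 = 0.9162
Stable ⇔ ρ < 1: YES
Spare capacity = cμ − λ = 114.08 − 104.52 = 9.56/hr

Final: ρ = 0.9162; stable; margin = 9.56/hr


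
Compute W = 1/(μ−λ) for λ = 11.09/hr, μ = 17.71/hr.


W = 1/(μ−λ) = 1/(17.71 − 11.09) = 1/6.62 = 0.1511 hr

Final: 0.1511 hr


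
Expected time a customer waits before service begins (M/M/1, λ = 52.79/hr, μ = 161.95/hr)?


ρ = 52.79/161.95 = 0.3260
Wq = ρ/(μ−λ) = 0.3260/(161.95 − 52.79) = 0.3260/109.16 = 0.002986 hr

Final: 0.002986 hr


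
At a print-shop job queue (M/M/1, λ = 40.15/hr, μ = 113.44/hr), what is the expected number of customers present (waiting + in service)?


ρ = λ/μ = 40.15/113.44 = 0.3539
L = ρ/(1−ρ) = 0.3539/(1 − 0.3539) = 0.3539/0.6461 = 0.5478

Final: 0.5478


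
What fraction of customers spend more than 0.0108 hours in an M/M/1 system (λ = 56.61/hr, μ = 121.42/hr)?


W ~ Exponential(μ−λ) for M/M/1.
μ − λ = 121.42 − 56.61 = 64.8100
P(W > t) = e^{−(μ−λ)t} = e^{−0.6999} = 0.496611

Final: 0.496611


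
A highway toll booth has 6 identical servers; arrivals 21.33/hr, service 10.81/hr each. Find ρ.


ρ = λ/(cμ) = 21.33/(6·10.81) = 21.33/64.86 = 0.3289

Final: 0.3289


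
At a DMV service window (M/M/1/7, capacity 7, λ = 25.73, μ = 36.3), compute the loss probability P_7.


ρ = λ/μ = 25.73/36.3 = 0.7088
P_K = (1−ρ)ρ^K/(1−ρ^(K+1)) = (0.2912·0.089894)/(1 − 0.063718)
= 0.026176/0.936282 = 0.027957

Final: 0.027957


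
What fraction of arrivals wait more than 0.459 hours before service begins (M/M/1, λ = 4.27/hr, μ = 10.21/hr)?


ρ = 4.27/10.21 = 0.4182
P(Wq > t) = ρ·e^{−(μ−λ)t} = 0.4182·e^{−2.7265}
= 0.4182·0.065451 = 0.027373

Final: 0.027373


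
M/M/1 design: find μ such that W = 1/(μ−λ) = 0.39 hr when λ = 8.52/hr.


W = 1/(μ−λ) ⇒ μ − λ = 1/W = 1/0.39 = 2.5641
μ = λ + 1/W = 8.52 + 2.5641 = 11.0841 per hr

Final: 11.0841 /hr


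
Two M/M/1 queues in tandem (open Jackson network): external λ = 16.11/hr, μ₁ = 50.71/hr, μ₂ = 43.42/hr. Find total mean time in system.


Each node sees arrival rate λ = 16.11/hr (tandem ⇒ throughput preserved).
W₁ = 1/(μ₁−λ) = 1/(50.71−16.11) = 0.02890 hr
W₂ = 1/(μ₂−λ) = 1/(43.42−16.11) = 0.03662 hr
W_total = W₁ + W₂ = 0.02890 + 0.03662 = 0.06552 hr

Final: 0.06552 hr


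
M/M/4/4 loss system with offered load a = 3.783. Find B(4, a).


B(c,a) = (a^c/c!) / Σ_{k=0}^{c} a^k/k!
a^4/4! = 8.533636
Σ terms (k=0..4): 1.00000 + 3.78300 + 7.15554 + 9.02314 + 8.53364 = 29.495322
B = 8.533636/29.495322 = 0.289322

Final: 0.289322


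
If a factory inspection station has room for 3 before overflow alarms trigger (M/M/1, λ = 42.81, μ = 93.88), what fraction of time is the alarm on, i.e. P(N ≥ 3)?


ρ = 42.81/93.88 = 0.4560
P(N ≥ n) = ρ^n = 0.4560^3 = 0.094824

Final: 0.094824


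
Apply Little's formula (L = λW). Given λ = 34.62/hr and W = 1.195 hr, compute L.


L = λW = 34.62·1.195 = 41.3709

Final: 41.3709


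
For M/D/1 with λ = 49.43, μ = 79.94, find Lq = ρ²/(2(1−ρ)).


ρ = 49.43/79.94 = 0.6183
M/D/1: Lq = ρ²/(2(1−ρ)) = 0.3823/(2·0.3817) = 0.50089

Final: 0.50089


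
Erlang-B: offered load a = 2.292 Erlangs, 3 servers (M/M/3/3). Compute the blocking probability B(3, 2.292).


B(c,a) = (a^c/c!) / Σ_{k=0}^{c} a^k/k!
a^3/3! = 2.006747
Σ terms (k=0..3): 1.00000 + 2.29200 + 2.62663 + 2.00675 = 7.925379
B = 2.006747/7.925379 = 0.253205

Final: 0.253205


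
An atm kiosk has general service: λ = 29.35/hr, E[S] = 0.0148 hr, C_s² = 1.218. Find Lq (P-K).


ρ = λ·E[S] = 29.35·0.0148 = 0.4344
Lq = ρ²(1+C_s²)/(2(1−ρ)) = 0.1887·(1+1.218)/(2·0.5656)
= 0.1887·2.2180/1.1312 = 0.36995

Final: 0.36995


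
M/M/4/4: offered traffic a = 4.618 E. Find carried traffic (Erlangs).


B(4,4.618) = 0.366927 (Erlang-B)
Carried load = a(1 − B) = 4.618·(1 − 0.366927) = 4.618·0.633073 = 2.9235 E

Final: 2.9235 Erlangs


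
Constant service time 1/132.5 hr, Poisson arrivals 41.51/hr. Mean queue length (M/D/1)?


ρ = 41.51/132.5 = 0.3133
M/D/1: Lq = ρ²/(2(1−ρ)) = 0.09815/(2·0.6867) = 0.07146

Final: 0.07146


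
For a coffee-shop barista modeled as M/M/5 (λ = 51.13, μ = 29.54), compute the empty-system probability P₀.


a = λ/μ = 51.13/29.54 = 1.7309; ρ = a/c = 0.3462
Σ_{k=0}^{4} a^k/k! (terms k=0..4) = 1.00000 + 1.73087 + 1.49796 + 0.86426 + 0.37398 = 5.46708
Tail: a^5/(5!(1−ρ)) = 15.53555/(120·0.6538) = 0.19801
P₀ = 1/(5.46708 + 0.19801) = 1/5.66508 = 0.176520

Final: 0.176520


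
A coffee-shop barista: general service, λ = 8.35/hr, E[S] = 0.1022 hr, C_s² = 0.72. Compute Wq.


ρ = λ·E[S] = 8.35·0.1022 = 0.8534
E[S²] = E[S]²(1+C_s²) = 0.1022²·(1+0.72) = 0.017965
Wq = λ·E[S²]/(2(1−ρ)) = 8.35·0.017965/(2·0.1466) = 0.51152 hr

Final: 0.51152 hr


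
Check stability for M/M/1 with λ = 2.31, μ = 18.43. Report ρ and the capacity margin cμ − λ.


Total capacity cμ = 1·18.43 = 18.43/hr
ρ = λ/(cμ) = 2.31/18.43 = 0.1253
Stable ⇔ ρ < 1: YES
Spare capacity = cμ − λ = 18.43 − 2.31 = 16.12/hr

Final: ρ = 0.1253; stable; margin = 16.12/hr


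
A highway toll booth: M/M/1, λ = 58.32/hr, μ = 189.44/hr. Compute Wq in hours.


ρ = 58.32/189.44 = 0.3079
Wq = ρ/(μ−λ) = 0.3079/(189.44 − 58.32) = 0.3079/131.12 = 0.002348 hr

Final: 0.002348 hr


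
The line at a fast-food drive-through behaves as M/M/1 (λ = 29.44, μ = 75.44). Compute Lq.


ρ = 29.44/75.44 = 0.3902
Lq = ρ²/(1−ρ) = 0.1523/0.6098 = 0.2498

Final: 0.2498


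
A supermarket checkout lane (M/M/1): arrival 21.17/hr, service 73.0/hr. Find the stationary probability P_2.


ρ = 21.17/73.0 = 0.2900
P_n = (1−ρ)·ρ^n = (1 − 0.2900)·0.2900^2 = 0.7100·0.084100 = 0.059711

Final: 0.059711


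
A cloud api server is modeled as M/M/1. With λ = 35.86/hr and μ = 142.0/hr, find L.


ρ = λ/μ = 35.86/142.0 = 0.2525
L = ρ/(1−ρ) = 0.2525/(1 − 0.2525) = 0.2525/0.7475 = 0.3379

Final: 0.3379


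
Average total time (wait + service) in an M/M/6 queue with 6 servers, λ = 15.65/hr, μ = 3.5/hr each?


a = 4.4714; ρ = 0.7452; P₀ = 0.009479
Lq = P₀·a^c·ρ/(c!(1−ρ)²) = 1.20824
Wq = Lq/λ = 1.20824/15.65 = 0.07720 hr
W = Wq + 1/μ = 0.07720 + 0.28571 = 0.36292 hr

Final: 0.36292 hr


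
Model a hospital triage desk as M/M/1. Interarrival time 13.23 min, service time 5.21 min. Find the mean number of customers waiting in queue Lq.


λ = 60/13.23 = 4.5351 /hr
μ = 60/5.21 = 11.5163 /hr
ρ = λ/μ = 4.5351/11.5163 = 0.3938
Lq = ρ²/(1−ρ) = 0.1551/0.6062 = 0.2558

Final: 0.2558


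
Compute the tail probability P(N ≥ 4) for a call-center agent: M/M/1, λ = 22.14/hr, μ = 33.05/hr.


ρ = 22.14/33.05 = 0.6699
P(N ≥ n) = ρ^n = 0.6699^4 = 0.201384

Final: 0.201384


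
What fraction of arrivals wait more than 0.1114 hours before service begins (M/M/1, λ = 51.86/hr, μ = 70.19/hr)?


ρ = 51.86/70.19 = 0.7389
P(Wq > t) = ρ·e^{−(μ−λ)t} = 0.7389·e^{−2.0420}
= 0.7389·0.129774 = 0.095884

Final: 0.095884


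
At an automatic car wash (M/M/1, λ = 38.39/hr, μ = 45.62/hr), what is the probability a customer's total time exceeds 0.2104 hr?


W ~ Exponential(μ−λ) for M/M/1.
μ − λ = 45.62 − 38.39 = 7.2300
P(W > t) = e^{−(μ−λ)t} = e^{−1.5212} = 0.218451

Final: 0.218451


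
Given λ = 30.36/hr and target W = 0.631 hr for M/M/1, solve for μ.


W = 1/(μ−λ) ⇒ μ − λ = 1/W = 1/0.631 = 1.5848
μ = λ + 1/W = 30.36 + 1.5848 = 31.9448 per hr

Final: 31.9448 /hr


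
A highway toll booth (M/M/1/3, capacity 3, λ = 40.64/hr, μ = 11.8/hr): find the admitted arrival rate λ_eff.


ρ = 3.4441; P_K = (1−ρ)ρ^3/(1−ρ^4) = 0.714726
λ_eff = λ(1 − P_K) = 40.64·(1 − 0.714726) = 40.64·0.285274 = 11.5936 /hr

Final: 11.5936 /hr


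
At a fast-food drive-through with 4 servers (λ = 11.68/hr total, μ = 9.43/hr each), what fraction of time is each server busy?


ρ = λ/(cμ) = 11.68/(4·9.43) = 11.68/37.72 = 0.3097

Final: 0.3097


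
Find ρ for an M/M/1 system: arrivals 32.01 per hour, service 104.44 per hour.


ρ = λ/μ = 32.01/104.44 = 0.3065

Final: 0.3065


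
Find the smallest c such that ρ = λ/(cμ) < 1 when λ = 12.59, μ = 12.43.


Stability requires cμ > λ ⇔ c > λ/μ.
λ/μ = 12.59/12.43 = 1.0129
Minimum integer c = ⌊1.0129⌋ + 1 = 2
Check: 2·12.43 = 24.86 > 12.59, while 1·12.43 = 12.43 ≤ 12.59

Final: 2 servers


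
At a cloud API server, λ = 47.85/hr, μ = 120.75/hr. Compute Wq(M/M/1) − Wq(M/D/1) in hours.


ρ = 47.85/120.75 = 0.3963
Wq(M/M/1) = ρ/(μ−λ) = 0.3963/72.90 = 0.005436 hr
Wq(M/D/1) = ρ/(2(μ−λ)) = 0.002718 hr
Savings = 0.005436 − 0.002718 = 0.002718 hr

Final: 0.002718 hr


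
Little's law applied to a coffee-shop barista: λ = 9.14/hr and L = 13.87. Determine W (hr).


W = L/λ = 13.87/9.14 = 1.5175 hr

Final: 1.5175 hr


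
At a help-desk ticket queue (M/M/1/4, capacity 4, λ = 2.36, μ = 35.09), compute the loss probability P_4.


ρ = λ/μ = 2.36/35.09 = 0.06726
P_K = (1−ρ)ρ^K/(1−ρ^(K+1)) = (0.9327·0.00002046)/(1 − 0.000001376)
= 0.00001908/0.999999 = 0.00001908

Final: 0.00001908


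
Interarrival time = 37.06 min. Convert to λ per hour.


λ = 1/(interarrival time) in consistent units.
1 hour = 60 min, so λ = 60/37.06 = 1.6190 per hour

Final: 1.6190 /hr


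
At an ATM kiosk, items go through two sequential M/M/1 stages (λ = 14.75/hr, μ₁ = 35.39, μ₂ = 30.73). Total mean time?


Each node sees arrival rate λ = 14.75/hr (tandem ⇒ throughput preserved).
W₁ = 1/(μ₁−λ) = 1/(35.39−14.75) = 0.04845 hr
W₂ = 1/(μ₂−λ) = 1/(30.73−14.75) = 0.06258 hr
W_total = W₁ + W₂ = 0.04845 + 0.06258 = 0.11103 hr

Final: 0.11103 hr


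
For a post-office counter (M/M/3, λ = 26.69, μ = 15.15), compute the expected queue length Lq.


a = λ/μ = 1.7617; ρ = a/3 = 0.5872
P₀ = 0.153343
Lq = P₀·a^c·ρ / (c!·(1−ρ)²) = 0.153343·5.46774·0.5872/(6·0.17037)
= 0.48166

Final: 0.48166


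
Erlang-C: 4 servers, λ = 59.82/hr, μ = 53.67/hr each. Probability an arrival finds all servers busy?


a = λ/μ = 1.1146; ρ = a/4 = 0.2786
P₀ = 0.327261 (from M/M/c formula)
C(c,a) = [a^c/(c!(1−ρ))]·P₀ = [1.54333/(24·0.7214)]·0.327261
= 0.08915·0.327261 = 0.029174

Final: 0.029174


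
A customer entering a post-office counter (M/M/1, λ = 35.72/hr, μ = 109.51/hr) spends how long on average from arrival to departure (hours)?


W = 1/(μ−λ) = 1/(109.51 − 35.72) = 1/73.79 = 0.01355 hr

Final: 0.01355 hr


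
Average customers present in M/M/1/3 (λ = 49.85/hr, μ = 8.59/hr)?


ρ = 49.85/8.59 = 5.8033
L = ρ[1 − (K+1)ρ^K + Kρ^(K+1)] / [(1−ρ)(1−ρ^(K+1))]
Numerator: 5.8033·(1 − 4·195.441144 + 3·1134.195697) = 15215.116686
Denominator: (-4.8033)·(-1133.195697) = 5443.033115
L = 15215.116686/5443.033115 = 2.7953

Final: 2.7953


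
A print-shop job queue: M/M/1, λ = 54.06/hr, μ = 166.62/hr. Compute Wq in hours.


ρ = 54.06/166.62 = 0.3245
Wq = ρ/(μ−λ) = 0.3245/(166.62 − 54.06) = 0.3245/112.56 = 0.002882 hr

Final: 0.002882 hr


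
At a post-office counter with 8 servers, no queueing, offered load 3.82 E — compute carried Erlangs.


B(8,3.82) = 0.025072 (Erlang-B)
Carried load = a(1 − B) = 3.82·(1 − 0.025072) = 3.82·0.974928 = 3.7242 E

Final: 3.7242 Erlangs


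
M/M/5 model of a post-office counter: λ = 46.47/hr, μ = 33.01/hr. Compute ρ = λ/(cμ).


ρ = λ/(cμ) = 46.47/(5·33.01) = 46.47/165.05 = 0.2816

Final: 0.2816


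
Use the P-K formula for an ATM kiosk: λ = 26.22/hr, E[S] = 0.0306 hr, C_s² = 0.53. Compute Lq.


ρ = λ·E[S] = 26.22·0.0306 = 0.8023
Lq = ρ²(1+C_s²)/(2(1−ρ)) = 0.6437·(1+0.53)/(2·0.1977)
= 0.6437·1.5300/0.3953 = 2.49134

Final: 2.49134


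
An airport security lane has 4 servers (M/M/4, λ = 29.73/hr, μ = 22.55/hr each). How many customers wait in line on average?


a = λ/μ = 1.3184; ρ = a/4 = 0.3296
P₀ = 0.266155
Lq = P₀·a^c·ρ / (c!·(1−ρ)²) = 0.266155·3.02130·0.3296/(24·0.44943)
= 0.02457

Final: 0.02457


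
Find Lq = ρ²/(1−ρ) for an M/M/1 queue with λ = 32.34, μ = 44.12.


ρ = 32.34/44.12 = 0.7330
Lq = ρ²/(1−ρ) = 0.5373/0.2670 = 2.0123

Final: 2.0123


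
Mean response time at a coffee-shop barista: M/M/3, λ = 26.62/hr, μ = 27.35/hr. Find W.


a = 0.9733; ρ = 0.3244; P₀ = 0.373909
Lq = P₀·a^c·ρ/(c!(1−ρ)²) = 0.04085
Wq = Lq/λ = 0.04085/26.62 = 0.001534 hr
W = Wq + 1/μ = 0.001534 + 0.03656 = 0.03810 hr

Final: 0.03810 hr


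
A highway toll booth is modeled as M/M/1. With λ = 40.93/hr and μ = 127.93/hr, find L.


ρ = λ/μ = 40.93/127.93 = 0.3199
L = ρ/(1−ρ) = 0.3199/(1 − 0.3199) = 0.3199/0.6801 = 0.4705

Final: 0.4705


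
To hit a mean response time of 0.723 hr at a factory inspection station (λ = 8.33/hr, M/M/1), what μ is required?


W = 1/(μ−λ) ⇒ μ − λ = 1/W = 1/0.723 = 1.3831
μ = λ + 1/W = 8.33 + 1.3831 = 9.7131 per hr

Final: 9.7131 /hr


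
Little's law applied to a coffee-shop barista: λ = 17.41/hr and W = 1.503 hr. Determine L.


L = λW = 17.41·1.503 = 26.1672

Final: 26.1672


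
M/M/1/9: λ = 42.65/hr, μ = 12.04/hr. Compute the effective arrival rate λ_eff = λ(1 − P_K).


ρ = 3.5424; P_K = (1−ρ)ρ^9/(1−ρ^10) = 0.717705
λ_eff = λ(1 − P_K) = 42.65·(1 − 0.717705) = 42.65·0.282295 = 12.0399 /hr

Final: 12.0399 /hr


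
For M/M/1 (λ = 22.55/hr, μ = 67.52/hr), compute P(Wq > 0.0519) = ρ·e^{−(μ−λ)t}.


ρ = 22.55/67.52 = 0.3340
P(Wq > t) = ρ·e^{−(μ−λ)t} = 0.3340·e^{−2.3339}
= 0.3340·0.096913 = 0.032366

Final: 0.032366


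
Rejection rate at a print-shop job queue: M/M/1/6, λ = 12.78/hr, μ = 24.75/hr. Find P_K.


ρ = λ/μ = 12.78/24.75 = 0.5164
P_K = (1−ρ)ρ^K/(1−ρ^(K+1)) = (0.4836·0.018955)/(1 − 0.009788)
= 0.009168/0.990212 = 0.009258

Final: 0.009258


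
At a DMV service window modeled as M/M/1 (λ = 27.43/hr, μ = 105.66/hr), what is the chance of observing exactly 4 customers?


ρ = 27.43/105.66 = 0.2596
P_n = (1−ρ)·ρ^n = (1 − 0.2596)·0.2596^4 = 0.7404·0.004542 = 0.003363

Final: 0.003363


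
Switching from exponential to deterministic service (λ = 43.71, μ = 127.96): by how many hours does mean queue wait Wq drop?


ρ = 43.71/127.96 = 0.3416
Wq(M/M/1) = ρ/(μ−λ) = 0.3416/84.25 = 0.004054 hr
Wq(M/D/1) = ρ/(2(μ−λ)) = 0.002027 hr
Savings = 0.004054 − 0.002027 = 0.002027 hr

Final: 0.002027 hr


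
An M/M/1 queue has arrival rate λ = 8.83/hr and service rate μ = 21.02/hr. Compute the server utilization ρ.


ρ = λ/μ = 8.83/21.02 = 0.4201

Final: 0.4201


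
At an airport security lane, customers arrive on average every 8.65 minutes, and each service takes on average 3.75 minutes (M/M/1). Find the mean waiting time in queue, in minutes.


λ = 60/8.65 = 6.9364 /hr
μ = 60/3.75 = 16.0000 /hr
ρ = λ/μ = 6.9364/16.0000 = 0.4335
Wq = ρ/(μ−λ) = 0.4335/(16.0000−6.9364) = 0.04783 hr
In minutes: 0.04783·60 = 2.870 min

Final: 2.870 min


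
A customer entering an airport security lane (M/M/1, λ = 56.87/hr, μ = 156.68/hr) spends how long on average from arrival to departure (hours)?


W = 1/(μ−λ) = 1/(156.68 − 56.87) = 1/99.81 = 0.01002 hr

Final: 0.01002 hr


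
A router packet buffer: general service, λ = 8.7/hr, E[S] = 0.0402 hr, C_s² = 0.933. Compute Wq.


ρ = λ·E[S] = 8.7·0.0402 = 0.3497
E[S²] = E[S]²(1+C_s²) = 0.0402²·(1+0.933) = 0.003124
Wq = λ·E[S²]/(2(1−ρ)) = 8.7·0.003124/(2·0.6503) = 0.02090 hr

Final: 0.02090 hr


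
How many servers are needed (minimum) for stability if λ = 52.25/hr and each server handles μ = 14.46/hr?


Stability requires cμ > λ ⇔ c > λ/μ.
λ/μ = 52.25/14.46 = 3.6134
Minimum integer c = ⌊3.6134⌋ + 1 = 4
Check: 4·14.46 = 57.84 > 52.25, while 3·14.46 = 43.38 ≤ 52.25

Final: 4 servers


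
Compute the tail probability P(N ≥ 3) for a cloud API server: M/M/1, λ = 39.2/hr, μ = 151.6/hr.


ρ = 39.2/151.6 = 0.2586
P(N ≥ n) = ρ^n = 0.2586^3 = 0.017289

Final: 0.017289


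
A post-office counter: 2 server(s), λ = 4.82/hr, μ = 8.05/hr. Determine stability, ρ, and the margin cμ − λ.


Total capacity cμ = 2·8.05 = 16.10/hr
ρ = λ/(cμ) = 4.82/16.10 = 0.2994
Stable ⇔ ρ < 1: YES
Spare capacity = cμ − λ = 16.10 − 4.82 = 11.28/hr

Final: ρ = 0.2994; stable; margin = 11.28/hr


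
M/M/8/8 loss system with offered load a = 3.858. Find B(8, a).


B(c,a) = (a^c/c!) / Σ_{k=0}^{c} a^k/k!
a^8/8! = 1.217243
Σ terms (k=0..8): 1.00000 + 3.85800 + 7.44208 + 9.57052 + 9.23076 + 7.12246 + 4.57974 + 2.52409 + 1.21724 = 46.544895
B = 1.217243/46.544895 = 0.026152

Final: 0.026152


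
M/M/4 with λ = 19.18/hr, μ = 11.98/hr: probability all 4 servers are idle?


a = λ/μ = 19.18/11.98 = 1.6010; ρ = a/c = 0.4003
Σ_{k=0}^{3} a^k/k! (terms k=0..3) = 1.00000 + 1.60100 + 1.28160 + 0.68395 = 4.56655
Tail: a^4/(4!(1−ρ)) = 6.57003/(24·0.5997) = 0.45644
P₀ = 1/(4.56655 + 0.45644) = 1/5.02300 = 0.199084

Final: 0.199084


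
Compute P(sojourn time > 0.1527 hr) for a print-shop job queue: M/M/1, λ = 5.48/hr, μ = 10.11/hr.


W ~ Exponential(μ−λ) for M/M/1.
μ − λ = 10.11 − 5.48 = 4.6300
P(W > t) = e^{−(μ−λ)t} = e^{−0.7070} = 0.493121

Final: 0.493121


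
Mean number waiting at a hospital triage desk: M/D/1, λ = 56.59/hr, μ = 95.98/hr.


ρ = 56.59/95.98 = 0.5896
M/D/1: Lq = ρ²/(2(1−ρ)) = 0.3476/(2·0.4104) = 0.42353

Final: 0.42353


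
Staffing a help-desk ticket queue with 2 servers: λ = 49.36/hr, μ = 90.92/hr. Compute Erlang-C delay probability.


a = λ/μ = 0.5429; ρ = a/2 = 0.2714
P₀ = 0.573010 (from M/M/c formula)
C(c,a) = [a^c/(c!(1−ρ))]·P₀ = [0.29473/(2·0.7286)]·0.573010
= 0.20227·0.573010 = 0.115905

Final: 0.115905


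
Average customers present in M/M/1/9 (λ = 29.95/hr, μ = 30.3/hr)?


ρ = 29.95/30.3 = 0.9884
L = ρ[1 − (K+1)ρ^K + Kρ^(K+1)] / [(1−ρ)(1−ρ^(K+1))]
Numerator: 0.9884·(1 − 10·0.900716 + 9·0.890311) = 0.005580
Denominator: (0.01155)·(0.109689) = 0.001267
L = 0.005580/0.001267 = 4.4042

Final: 4.4042


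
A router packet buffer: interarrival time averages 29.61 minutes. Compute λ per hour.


λ = 1/(interarrival time) in consistent units.
1 hour = 60 min, so λ = 60/29.61 = 2.0263 per hour

Final: 2.0263 /hr


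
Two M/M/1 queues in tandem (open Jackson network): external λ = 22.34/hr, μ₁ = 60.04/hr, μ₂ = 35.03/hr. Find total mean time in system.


Each node sees arrival rate λ = 22.34/hr (tandem ⇒ throughput preserved).
W₁ = 1/(μ₁−λ) = 1/(60.04−22.34) = 0.02653 hr
W₂ = 1/(μ₂−λ) = 1/(35.03−22.34) = 0.07880 hr
W_total = W₁ + W₂ = 0.02653 + 0.07880 = 0.10533 hr

Final: 0.10533 hr


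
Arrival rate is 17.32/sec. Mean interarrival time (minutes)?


Mean interarrival time = 1/λ = 1/17.32 second = 0.05774 second
In minutes: 0.05774 × 0.0166667 = 0.0009623 min

Final: 0.0009623 min


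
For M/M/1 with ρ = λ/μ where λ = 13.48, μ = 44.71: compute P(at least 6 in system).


ρ = 13.48/44.71 = 0.3015
P(N ≥ n) = ρ^n = 0.3015^6 = 0.0007511

Final: 0.0007511


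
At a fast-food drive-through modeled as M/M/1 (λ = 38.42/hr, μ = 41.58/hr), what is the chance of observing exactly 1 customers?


ρ = 38.42/41.58 = 0.9240
P_n = (1−ρ)·ρ^n = (1 − 0.9240)·0.9240^1 = 0.07600·0.924002 = 0.070222

Final: 0.070222


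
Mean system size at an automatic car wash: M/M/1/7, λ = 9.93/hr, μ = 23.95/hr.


ρ = 9.93/23.95 = 0.4146
L = ρ[1 − (K+1)ρ^K + Kρ^(K+1)] / [(1−ρ)(1−ρ^(K+1))]
Numerator: 0.4146·(1 − 8·0.002106 + 7·0.0008733) = 0.410162
Denominator: (0.5854)·(0.999127) = 0.584875
L = 0.410162/0.584875 = 0.7013

Final: 0.7013


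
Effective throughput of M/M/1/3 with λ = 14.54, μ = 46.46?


ρ = 0.3130; P_K = (1−ρ)ρ^3/(1−ρ^4) = 0.021263
λ_eff = λ(1 − P_K) = 14.54·(1 − 0.021263) = 14.54·0.978737 = 14.2308 /hr

Final: 14.2308 /hr


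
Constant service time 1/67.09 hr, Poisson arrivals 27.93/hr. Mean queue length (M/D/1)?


ρ = 27.93/67.09 = 0.4163
M/D/1: Lq = ρ²/(2(1−ρ)) = 0.1733/(2·0.5837) = 0.14846

Final: 0.14846


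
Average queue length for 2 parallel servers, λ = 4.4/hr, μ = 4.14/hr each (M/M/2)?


a = λ/μ = 1.0628; ρ = a/2 = 0.5314
P₀ = 0.305994
Lq = P₀·a^c·ρ / (c!·(1−ρ)²) = 0.305994·1.12955·0.5314/(2·0.21959)
= 0.41822

Final: 0.41822


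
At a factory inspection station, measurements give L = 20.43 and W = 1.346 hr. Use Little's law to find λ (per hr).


λ = L/W = 20.43/1.346 = 15.1783 /hr

Final: 15.1783 /hr


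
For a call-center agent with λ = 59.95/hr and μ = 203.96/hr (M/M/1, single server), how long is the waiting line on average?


ρ = 59.95/203.96 = 0.2939
Lq = ρ²/(1−ρ) = 0.08639/0.7061 = 0.1224

Final: 0.1224


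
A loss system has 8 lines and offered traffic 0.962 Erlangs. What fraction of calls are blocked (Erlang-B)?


B(c,a) = (a^c/c!) / Σ_{k=0}^{c} a^k/k!
a^8/8! = 0.00001819
Σ terms (k=0..8): 1.00000 + 0.96200 + 0.46272 + 0.14838 + 0.03569 + 0.006866 + 0.001101 + 0.0001513 + 0.00001819 = 2.616923
B = 0.00001819/2.616923 = 0.000006952

Final: 0.000006952


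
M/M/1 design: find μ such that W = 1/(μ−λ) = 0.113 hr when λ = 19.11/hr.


W = 1/(μ−λ) ⇒ μ − λ = 1/W = 1/0.113 = 8.8496
μ = λ + 1/W = 19.11 + 8.8496 = 27.9596 per hr

Final: 27.9596 /hr


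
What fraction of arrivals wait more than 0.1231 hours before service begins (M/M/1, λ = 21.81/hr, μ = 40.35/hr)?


ρ = 21.81/40.35 = 0.5405
P(Wq > t) = ρ·e^{−(μ−λ)t} = 0.5405·e^{−2.2823}
= 0.5405·0.102052 = 0.055161

Final: 0.055161


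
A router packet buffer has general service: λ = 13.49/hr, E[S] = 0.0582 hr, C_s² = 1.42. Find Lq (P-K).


ρ = λ·E[S] = 13.49·0.0582 = 0.7851
Lq = ρ²(1+C_s²)/(2(1−ρ)) = 0.6164·(1+1.42)/(2·0.2149)
= 0.6164·2.4200/0.4298 = 3.47100

Final: 3.47100


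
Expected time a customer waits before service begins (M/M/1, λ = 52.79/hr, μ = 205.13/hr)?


ρ = 52.79/205.13 = 0.2573
Wq = ρ/(μ−λ) = 0.2573/(205.13 − 52.79) = 0.2573/152.34 = 0.001689 hr

Final: 0.001689 hr


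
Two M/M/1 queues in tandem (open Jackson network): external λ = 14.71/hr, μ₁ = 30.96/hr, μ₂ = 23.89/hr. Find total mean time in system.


Each node sees arrival rate λ = 14.71/hr (tandem ⇒ throughput preserved).
W₁ = 1/(μ₁−λ) = 1/(30.96−14.71) = 0.06154 hr
W₂ = 1/(μ₂−λ) = 1/(23.89−14.71) = 0.10893 hr
W_total = W₁ + W₂ = 0.06154 + 0.10893 = 0.17047 hr

Final: 0.17047 hr


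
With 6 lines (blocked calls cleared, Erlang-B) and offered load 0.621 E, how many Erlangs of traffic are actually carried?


B(6,0.621) = 0.00004281 (Erlang-B)
Carried load = a(1 − B) = 0.621·(1 − 0.00004281) = 0.621·0.999957 = 0.6210 E

Final: 0.6210 Erlangs


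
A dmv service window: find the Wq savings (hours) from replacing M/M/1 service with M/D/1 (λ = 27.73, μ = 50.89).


ρ = 27.73/50.89 = 0.5449
Wq(M/M/1) = ρ/(μ−λ) = 0.5449/23.16 = 0.02353 hr
Wq(M/D/1) = ρ/(2(μ−λ)) = 0.01176 hr
Savings = 0.02353 − 0.01176 = 0.01176 hr

Final: 0.01176 hr


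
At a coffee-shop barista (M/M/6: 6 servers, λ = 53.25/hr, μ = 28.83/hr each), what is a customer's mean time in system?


a = 1.8470; ρ = 0.3078; P₀ = 0.157561
Lq = P₀·a^c·ρ/(c!(1−ρ)²) = 0.005583
Wq = Lq/λ = 0.005583/53.25 = 0.0001048 hr
W = Wq + 1/μ = 0.0001048 + 0.03469 = 0.03479 hr

Final: 0.03479 hr


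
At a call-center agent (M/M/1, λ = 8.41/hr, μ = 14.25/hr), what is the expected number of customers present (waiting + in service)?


ρ = λ/μ = 8.41/14.25 = 0.5902
L = ρ/(1−ρ) = 0.5902/(1 − 0.5902) = 0.5902/0.4098 = 1.4401

Final: 1.4401


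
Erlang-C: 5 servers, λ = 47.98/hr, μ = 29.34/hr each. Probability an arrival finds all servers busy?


a = λ/μ = 1.6353; ρ = a/5 = 0.3271
P₀ = 0.194397 (from M/M/c formula)
C(c,a) = [a^c/(c!(1−ρ))]·P₀ = [11.69501/(120·0.6729)]·0.194397
= 0.14483·0.194397 = 0.028154

Final: 0.028154


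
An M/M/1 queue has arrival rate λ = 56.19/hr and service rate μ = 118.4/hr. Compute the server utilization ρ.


ρ = λ/μ = 56.19/118.4 = 0.4746

Final: 0.4746


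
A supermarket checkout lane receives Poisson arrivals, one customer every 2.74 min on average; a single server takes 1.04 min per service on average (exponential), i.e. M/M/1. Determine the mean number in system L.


λ = 60/2.74 = 21.8978 /hr
μ = 60/1.04 = 57.6923 /hr
ρ = λ/μ = 21.8978/57.6923 = 0.3796
L = ρ/(1−ρ) = 0.3796/0.6204 = 0.6118

Final: 0.6118


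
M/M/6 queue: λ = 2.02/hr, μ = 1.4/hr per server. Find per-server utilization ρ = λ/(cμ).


ρ = λ/(cμ) = 2.02/(6·1.4) = 2.02/8.40 = 0.2405

Final: 0.2405


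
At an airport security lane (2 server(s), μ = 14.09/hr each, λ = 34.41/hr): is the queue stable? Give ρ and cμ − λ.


Total capacity cμ = 2·14.09 = 28.18/hr
ρ = λ/(cμ) = 34.41/28.18 = 1.2211
Stable ⇔ ρ < 1: NO
Spare capacity = cμ − λ = 28.18 − 34.41 = -6.23/hr

Final: ρ = 1.2211; unstable; margin = -6.23/hr


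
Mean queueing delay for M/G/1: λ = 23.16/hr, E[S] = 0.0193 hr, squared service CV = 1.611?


ρ = λ·E[S] = 23.16·0.0193 = 0.4470
E[S²] = E[S]²(1+C_s²) = 0.0193²·(1+1.611) = 0.0009726
Wq = λ·E[S²]/(2(1−ρ)) = 23.16·0.0009726/(2·0.5530) = 0.02037 hr

Final: 0.02037 hr


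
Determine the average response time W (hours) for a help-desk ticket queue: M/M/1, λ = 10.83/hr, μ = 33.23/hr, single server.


W = 1/(μ−λ) = 1/(33.23 − 10.83) = 1/22.40 = 0.04464 hr

Final: 0.04464 hr


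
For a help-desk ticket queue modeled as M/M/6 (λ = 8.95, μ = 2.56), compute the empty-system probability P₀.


a = λ/μ = 8.95/2.56 = 3.4961; ρ = a/c = 0.5827
Σ_{k=0}^{5} a^k/k! (terms k=0..5) = 1.00000 + 3.49609 + 6.11134 + 7.12193 + 6.22474 + 4.35245 = 28.30655
Tail: a^6/(6!(1−ρ)) = 1825.99011/(720·0.4173) = 6.07714
P₀ = 1/(28.30655 + 6.07714) = 1/34.38369 = 0.029084

Final: 0.029084


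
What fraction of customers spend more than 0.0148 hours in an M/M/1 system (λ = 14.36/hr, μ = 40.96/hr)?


W ~ Exponential(μ−λ) for M/M/1.
μ − λ = 40.96 − 14.36 = 26.6000
P(W > t) = e^{−(μ−λ)t} = e^{−0.3937} = 0.674570

Final: 0.674570


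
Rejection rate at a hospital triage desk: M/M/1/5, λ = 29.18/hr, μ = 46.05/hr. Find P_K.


ρ = λ/μ = 29.18/46.05 = 0.6337
P_K = (1−ρ)ρ^K/(1−ρ^(K+1)) = (0.3663·0.102159)/(1 − 0.064734)
= 0.037425/0.935266 = 0.040016

Final: 0.040016


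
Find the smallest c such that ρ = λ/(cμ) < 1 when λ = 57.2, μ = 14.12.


Stability requires cμ > λ ⇔ c > λ/μ.
λ/μ = 57.2/14.12 = 4.0510
Minimum integer c = ⌊4.0510⌋ + 1 = 5
Check: 5·14.12 = 70.60 > 57.2, while 4·14.12 = 56.48 ≤ 57.2

Final: 5 servers


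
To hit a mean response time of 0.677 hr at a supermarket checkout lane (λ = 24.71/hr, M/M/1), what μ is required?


W = 1/(μ−λ) ⇒ μ − λ = 1/W = 1/0.677 = 1.4771
μ = λ + 1/W = 24.71 + 1.4771 = 26.1871 per hr

Final: 26.1871 /hr


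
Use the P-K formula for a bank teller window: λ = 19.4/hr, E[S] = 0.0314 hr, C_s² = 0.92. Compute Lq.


ρ = λ·E[S] = 19.4·0.0314 = 0.6092
Lq = ρ²(1+C_s²)/(2(1−ρ)) = 0.3711·(1+0.92)/(2·0.3908)
= 0.3711·1.9200/0.7817 = 0.91145

Final: 0.91145


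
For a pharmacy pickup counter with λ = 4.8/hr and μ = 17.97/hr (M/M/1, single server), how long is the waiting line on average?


ρ = 4.8/17.97 = 0.2671
Lq = ρ²/(1−ρ) = 0.07135/0.7329 = 0.09735

Final: 0.09735


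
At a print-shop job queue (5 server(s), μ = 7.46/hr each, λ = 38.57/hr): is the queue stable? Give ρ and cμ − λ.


Total capacity cμ = 5·7.46 = 37.30/hr
ρ = λ/(cμ) = 38.57/37.30 = 1.0340
Stable ⇔ ρ < 1: NO
Spare capacity = cμ − λ = 37.30 − 38.57 = -1.27/hr

Final: ρ = 1.0340; unstable; margin = -1.27/hr


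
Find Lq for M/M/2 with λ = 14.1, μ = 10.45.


a = λ/μ = 1.3493; ρ = a/2 = 0.6746
P₀ = 0.194286
Lq = P₀·a^c·ρ / (c!·(1−ρ)²) = 0.194286·1.82056·0.6746/(2·0.10586)
= 1.12710

Final: 1.12710


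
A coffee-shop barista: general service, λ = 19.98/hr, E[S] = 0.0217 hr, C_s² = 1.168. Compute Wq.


ρ = λ·E[S] = 19.98·0.0217 = 0.4336
E[S²] = E[S]²(1+C_s²) = 0.0217²·(1+1.168) = 0.001021
Wq = λ·E[S²]/(2(1−ρ)) = 19.98·0.001021/(2·0.5664) = 0.01801 hr

Final: 0.01801 hr


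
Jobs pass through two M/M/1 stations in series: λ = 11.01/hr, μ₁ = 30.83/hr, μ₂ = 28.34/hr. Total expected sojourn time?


Each node sees arrival rate λ = 11.01/hr (tandem ⇒ throughput preserved).
W₁ = 1/(μ₁−λ) = 1/(30.83−11.01) = 0.05045 hr
W₂ = 1/(μ₂−λ) = 1/(28.34−11.01) = 0.05770 hr
W_total = W₁ + W₂ = 0.05045 + 0.05770 = 0.10816 hr

Final: 0.10816 hr


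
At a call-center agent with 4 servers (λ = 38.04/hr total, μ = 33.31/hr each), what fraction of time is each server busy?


ρ = λ/(cμ) = 38.04/(4·33.31) = 38.04/133.24 = 0.2855

Final: 0.2855


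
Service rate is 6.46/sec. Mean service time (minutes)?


Mean service time = 1/μ = 1/6.46 second = 0.15480 second
In minutes: 0.15480 × 0.0166667 = 0.002580 min

Final: 0.002580 min


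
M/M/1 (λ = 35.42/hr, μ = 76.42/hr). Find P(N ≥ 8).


ρ = 35.42/76.42 = 0.4635
P(N ≥ n) = ρ^n = 0.4635^8 = 0.002130

Final: 0.002130


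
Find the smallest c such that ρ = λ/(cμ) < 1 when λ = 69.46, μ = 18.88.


Stability requires cμ > λ ⇔ c > λ/μ.
λ/μ = 69.46/18.88 = 3.6790
Minimum integer c = ⌊3.6790⌋ + 1 = 4
Check: 4·18.88 = 75.52 > 69.46, while 3·18.88 = 56.64 ≤ 69.46

Final: 4 servers


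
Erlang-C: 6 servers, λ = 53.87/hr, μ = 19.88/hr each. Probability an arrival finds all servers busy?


a = λ/μ = 2.7098; ρ = a/6 = 0.4516
P₀ = 0.065945 (from M/M/c formula)
C(c,a) = [a^c/(c!(1−ρ))]·P₀ = [395.89824/(720·0.5484)]·0.065945
= 1.00271·0.065945 = 0.066124

Final: 0.066124


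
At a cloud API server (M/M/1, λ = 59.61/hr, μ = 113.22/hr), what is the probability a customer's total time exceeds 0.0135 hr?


W ~ Exponential(μ−λ) for M/M/1.
μ − λ = 113.22 − 59.61 = 53.6100
P(W > t) = e^{−(μ−λ)t} = e^{−0.7237} = 0.484938

Final: 0.484938


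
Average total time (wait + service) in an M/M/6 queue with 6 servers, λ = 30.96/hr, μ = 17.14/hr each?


a = 1.8063; ρ = 0.3011; P₀ = 0.164130
Lq = P₀·a^c·ρ/(c!(1−ρ)²) = 0.004879
Wq = Lq/λ = 0.004879/30.96 = 0.0001576 hr
W = Wq + 1/μ = 0.0001576 + 0.05834 = 0.05850 hr

Final: 0.05850 hr


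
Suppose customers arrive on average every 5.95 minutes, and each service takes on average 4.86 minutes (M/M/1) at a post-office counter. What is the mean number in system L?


λ = 60/5.95 = 10.0840 /hr
μ = 60/4.86 = 12.3457 /hr
ρ = λ/μ = 10.0840/12.3457 = 0.8168
L = ρ/(1−ρ) = 0.8168/0.1832 = 4.4587

Final: 4.4587


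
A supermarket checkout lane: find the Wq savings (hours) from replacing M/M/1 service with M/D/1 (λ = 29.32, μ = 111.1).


ρ = 29.32/111.1 = 0.2639
Wq(M/M/1) = ρ/(μ−λ) = 0.2639/81.78 = 0.003227 hr
Wq(M/D/1) = ρ/(2(μ−λ)) = 0.001614 hr
Savings = 0.003227 − 0.001614 = 0.001614 hr

Final: 0.001614 hr


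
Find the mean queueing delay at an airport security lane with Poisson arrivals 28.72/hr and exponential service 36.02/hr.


ρ = 28.72/36.02 = 0.7973
Wq = ρ/(μ−λ) = 0.7973/(36.02 − 28.72) = 0.7973/7.30 = 0.1092 hr

Final: 0.1092 hr


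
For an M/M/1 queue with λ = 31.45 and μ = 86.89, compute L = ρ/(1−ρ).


ρ = λ/μ = 31.45/86.89 = 0.3620
L = ρ/(1−ρ) = 0.3620/(1 − 0.3620) = 0.3620/0.6380 = 0.5673

Final: 0.5673


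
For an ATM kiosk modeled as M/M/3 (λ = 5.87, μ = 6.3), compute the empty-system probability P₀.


a = λ/μ = 5.87/6.3 = 0.9317; ρ = a/c = 0.3106
Σ_{k=0}^{2} a^k/k! (terms k=0..2) = 1.00000 + 0.93175 + 0.43408 = 2.36582
Tail: a^3/(3!(1−ρ)) = 0.80890/(6·0.6894) = 0.19555
P₀ = 1/(2.36582 + 0.19555) = 1/2.56137 = 0.390416

Final: 0.390416


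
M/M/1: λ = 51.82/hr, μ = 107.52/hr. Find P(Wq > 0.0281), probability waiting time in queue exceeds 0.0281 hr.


ρ = 51.82/107.52 = 0.4820
P(Wq > t) = ρ·e^{−(μ−λ)t} = 0.4820·e^{−1.5652}
= 0.4820·0.209052 = 0.100754

Final: 0.100754


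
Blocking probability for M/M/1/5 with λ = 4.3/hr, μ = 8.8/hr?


ρ = λ/μ = 4.3/8.8 = 0.4886
P_K = (1−ρ)ρ^K/(1−ρ^(K+1)) = (0.5114·0.027857)/(1 − 0.013612)
= 0.014245/0.986388 = 0.014441

Final: 0.014441


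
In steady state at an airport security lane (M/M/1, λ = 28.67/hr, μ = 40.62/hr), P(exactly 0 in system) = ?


ρ = 28.67/40.62 = 0.7058
P_n = (1−ρ)·ρ^n = (1 − 0.7058)·0.7058^0 = 0.2942·1.000000 = 0.294190

Final: 0.294190


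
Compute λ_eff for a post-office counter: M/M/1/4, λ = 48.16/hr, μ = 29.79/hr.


ρ = 1.6166; P_K = (1−ρ)ρ^4/(1−ρ^5) = 0.419418
λ_eff = λ(1 − P_K) = 48.16·(1 − 0.419418) = 48.16·0.580582 = 27.9608 /hr

Final: 27.9608 /hr


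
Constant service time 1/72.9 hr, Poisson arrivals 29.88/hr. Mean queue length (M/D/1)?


ρ = 29.88/72.9 = 0.4099
M/D/1: Lq = ρ²/(2(1−ρ)) = 0.1680/(2·0.5901) = 0.14234

Final: 0.14234


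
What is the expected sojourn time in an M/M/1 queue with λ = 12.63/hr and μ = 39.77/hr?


W = 1/(μ−λ) = 1/(39.77 − 12.63) = 1/27.14 = 0.03685 hr

Final: 0.03685 hr


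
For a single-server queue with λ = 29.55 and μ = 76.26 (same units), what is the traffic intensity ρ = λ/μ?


ρ = λ/μ = 29.55/76.26 = 0.3875

Final: 0.3875


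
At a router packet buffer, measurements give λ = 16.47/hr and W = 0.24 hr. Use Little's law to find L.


L = λW = 16.47·0.24 = 3.9528

Final: 3.9528


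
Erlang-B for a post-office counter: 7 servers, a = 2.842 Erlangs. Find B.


B(c,a) = (a^c/c!) / Σ_{k=0}^{c} a^k/k!
a^7/7! = 0.297124
Σ terms (k=0..7): 1.00000 + 2.84200 + 4.03848 + 3.82579 + 2.71822 + 1.54504 + 0.73183 + 0.29712 = 16.998488
B = 0.297124/16.998488 = 0.017479

Final: 0.017479


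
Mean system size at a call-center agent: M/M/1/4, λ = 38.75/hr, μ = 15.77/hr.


ρ = 38.75/15.77 = 2.4572
L = ρ[1 − (K+1)ρ^K + Kρ^(K+1)] / [(1−ρ)(1−ρ^(K+1))]
Numerator: 2.4572·(1 − 5·36.455248 + 4·89.577733) = 435.009155
Denominator: (-1.4572)·(-88.577733) = 129.075225
L = 435.009155/129.075225 = 3.3702

Final: 3.3702


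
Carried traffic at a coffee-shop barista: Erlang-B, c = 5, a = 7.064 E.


B(5,7.064) = 0.428477 (Erlang-B)
Carried load = a(1 − B) = 7.064·(1 − 0.428477) = 7.064·0.571523 = 4.0372 E

Final: 4.0372 Erlangs


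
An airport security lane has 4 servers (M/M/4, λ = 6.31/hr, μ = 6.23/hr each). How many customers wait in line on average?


a = λ/μ = 1.0128; ρ = a/4 = 0.2532
P₀ = 0.362628
Lq = P₀·a^c·ρ / (c!·(1−ρ)²) = 0.362628·1.05236·0.2532/(24·0.55769)
= 0.007219

Final: 0.007219


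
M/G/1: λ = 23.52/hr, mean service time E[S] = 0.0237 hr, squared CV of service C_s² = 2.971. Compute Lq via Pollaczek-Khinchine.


ρ = λ·E[S] = 23.52·0.0237 = 0.5574
Lq = ρ²(1+C_s²)/(2(1−ρ)) = 0.3107·(1+2.971)/(2·0.4426)
= 0.3107·3.9710/0.8852 = 1.39397

Final: 1.39397


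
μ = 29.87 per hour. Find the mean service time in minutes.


Mean service time = 1/μ = 1/29.87 hour = 0.03348 hour
In minutes: 0.03348 × 60 = 2.0087 min

Final: 2.0087 min


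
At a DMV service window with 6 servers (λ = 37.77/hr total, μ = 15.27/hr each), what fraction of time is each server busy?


ρ = λ/(cμ) = 37.77/(6·15.27) = 37.77/91.62 = 0.4122

Final: 0.4122


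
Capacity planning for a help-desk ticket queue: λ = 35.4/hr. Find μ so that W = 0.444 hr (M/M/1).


W = 1/(μ−λ) ⇒ μ − λ = 1/W = 1/0.444 = 2.2523
μ = λ + 1/W = 35.4 + 2.2523 = 37.6523 per hr

Final: 37.6523 /hr


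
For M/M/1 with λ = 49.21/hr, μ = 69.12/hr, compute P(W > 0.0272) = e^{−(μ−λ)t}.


W ~ Exponential(μ−λ) for M/M/1.
μ − λ = 69.12 − 49.21 = 19.9100
P(W > t) = e^{−(μ−λ)t} = e^{−0.5416} = 0.581845

Final: 0.581845


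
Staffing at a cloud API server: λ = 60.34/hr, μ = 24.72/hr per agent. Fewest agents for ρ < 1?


Stability requires cμ > λ ⇔ c > λ/μ.
λ/μ = 60.34/24.72 = 2.4409
Minimum integer c = ⌊2.4409⌋ + 1 = 3
Check: 3·24.72 = 74.16 > 60.34, while 2·24.72 = 49.44 ≤ 60.34

Final: 3 servers


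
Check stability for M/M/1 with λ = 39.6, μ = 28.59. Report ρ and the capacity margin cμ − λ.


Total capacity cμ = 1·28.59 = 28.59/hr
ρ = λ/(cμ) = 39.6/28.59 = 1.3851
Stable ⇔ ρ < 1: NO
Spare capacity = cμ − λ = 28.59 − 39.6 = -11.01/hr

Final: ρ = 1.3851; unstable; margin = -11.01/hr


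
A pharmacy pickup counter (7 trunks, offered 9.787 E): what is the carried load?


B(7,9.787) = 0.399414 (Erlang-B)
Carried load = a(1 − B) = 9.787·(1 − 0.399414) = 9.787·0.600586 = 5.8779 E

Final: 5.8779 Erlangs


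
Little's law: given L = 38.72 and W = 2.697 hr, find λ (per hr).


λ = L/W = 38.72/2.697 = 14.3567 /hr

Final: 14.3567 /hr


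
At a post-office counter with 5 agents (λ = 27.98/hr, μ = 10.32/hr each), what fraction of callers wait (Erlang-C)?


a = λ/μ = 2.7112; ρ = a/5 = 0.5422
P₀ = 0.063993 (from M/M/c formula)
C(c,a) = [a^c/(c!(1−ρ))]·P₀ = [146.50082/(120·0.4578)]·0.063993
= 2.66703·0.063993 = 0.170671

Final: 0.170671


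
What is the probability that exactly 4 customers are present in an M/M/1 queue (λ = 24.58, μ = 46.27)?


ρ = 24.58/46.27 = 0.5312
P_n = (1−ρ)·ρ^n = (1 − 0.5312)·0.5312^4 = 0.4688·0.079640 = 0.037333

Final: 0.037333


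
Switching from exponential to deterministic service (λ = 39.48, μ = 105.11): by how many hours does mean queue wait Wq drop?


ρ = 39.48/105.11 = 0.3756
Wq(M/M/1) = ρ/(μ−λ) = 0.3756/65.63 = 0.005723 hr
Wq(M/D/1) = ρ/(2(μ−λ)) = 0.002862 hr
Savings = 0.005723 − 0.002862 = 0.002862 hr

Final: 0.002862 hr


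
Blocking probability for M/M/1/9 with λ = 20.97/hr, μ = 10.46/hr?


ρ = λ/μ = 20.97/10.46 = 2.0048
P_K = (1−ρ)ρ^K/(1−ρ^(K+1)) = (-1.0048·523.119264)/(1 − 1048.739098)
= -525.619834/-1047.739098 = 0.501671

Final: 0.501671


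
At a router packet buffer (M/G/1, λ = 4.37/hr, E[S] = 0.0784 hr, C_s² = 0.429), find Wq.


ρ = λ·E[S] = 4.37·0.0784 = 0.3426
E[S²] = E[S]²(1+C_s²) = 0.0784²·(1+0.429) = 0.008783
Wq = λ·E[S²]/(2(1−ρ)) = 4.37·0.008783/(2·0.6574) = 0.02919 hr

Final: 0.02919 hr


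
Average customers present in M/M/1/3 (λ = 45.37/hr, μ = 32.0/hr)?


ρ = 45.37/32.0 = 1.4178
L = ρ[1 − (K+1)ρ^K + Kρ^(K+1)] / [(1−ρ)(1−ρ^(K+1))]
Numerator: 1.4178·(1 − 4·2.850076 + 3·4.040873) = 2.441921
Denominator: (-0.4178)·(-3.040873) = 1.270515
L = 2.441921/1.270515 = 1.9220

Final: 1.9220


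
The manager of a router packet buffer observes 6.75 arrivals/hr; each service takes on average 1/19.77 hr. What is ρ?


ρ = λ/μ = 6.75/19.77 = 0.3414

Final: 0.3414
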